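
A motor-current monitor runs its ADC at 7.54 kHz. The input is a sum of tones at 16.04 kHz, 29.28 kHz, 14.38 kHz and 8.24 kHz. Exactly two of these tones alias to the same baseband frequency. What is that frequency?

0.7 kHz

fs/2 = 3.77 kHz.
16.04 kHz mod fs = 0.96 kHz.
0.96 kHz ≤ fs/2 = 3.77 kHz, appears at 0.96 kHz.
29.28 kHz mod fs = 6.66 kHz.
6.66 kHz > fs/2 = 3.77 kHz, folds to fs − 6.66 kHz = 0.88 kHz.
14.38 kHz mod fs = 6.84 kHz.
6.84 kHz > fs/2 = 3.77 kHz, folds to fs − 6.84 kHz = 0.7 kHz.
8.24 kHz mod fs = 0.7 kHz.
0.7 kHz ≤ fs/2 = 3.77 kHz, appears at 0.7 kHz.
8.24 kHz and 14.38 kHz both map to 0.7 kHz.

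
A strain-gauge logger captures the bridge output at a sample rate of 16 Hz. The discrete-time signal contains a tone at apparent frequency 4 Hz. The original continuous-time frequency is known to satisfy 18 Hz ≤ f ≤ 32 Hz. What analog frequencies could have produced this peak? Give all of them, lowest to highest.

20 Hz, 28 Hz

Frequencies that alias to 4 Hz are k·fs ± 4 Hz for integer k ≥ 0.
k=0: 4 Hz.
k=1: 12 Hz, 20 Hz.
k=2: 28 Hz, 36 Hz.
k=3: 44 Hz, 52 Hz.
Within [18 Hz, 32 Hz]: 20 Hz, 28 Hz.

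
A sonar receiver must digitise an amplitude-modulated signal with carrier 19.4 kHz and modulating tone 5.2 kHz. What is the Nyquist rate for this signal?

49.2 kHz

AM sidebands sit at fc ± fm = 14.2 kHz and 24.6 kHz.
Highest-frequency component: 24.6 kHz.
Nyquist rate = 2 × 24.6 kHz = 49.2 kHz.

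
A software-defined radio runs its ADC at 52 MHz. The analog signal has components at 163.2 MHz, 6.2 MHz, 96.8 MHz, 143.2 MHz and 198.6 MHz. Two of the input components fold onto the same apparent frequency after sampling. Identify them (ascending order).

96.8 MHz, 163.2 MHz

fs/2 = 26 MHz.
163.2 MHz mod fs = 7.2 MHz.
7.2 MHz ≤ fs/2 = 26 MHz, appears at 7.2 MHz.
6.2 MHz ≤ fs/2 = 26 MHz, passes unchanged.
96.8 MHz mod fs = 44.8 MHz.
44.8 MHz > fs/2 = 26 MHz, folds to fs − 44.8 MHz = 7.2 MHz.
143.2 MHz mod fs = 39.2 MHz.
39.2 MHz > fs/2 = 26 MHz, folds to fs − 39.2 MHz = 12.8 MHz.
198.6 MHz mod fs = 42.6 MHz.
42.6 MHz > fs/2 = 26 MHz, folds to fs − 42.6 MHz = 9.4 MHz.
96.8 MHz and 163.2 MHz both map to 7.2 MHz.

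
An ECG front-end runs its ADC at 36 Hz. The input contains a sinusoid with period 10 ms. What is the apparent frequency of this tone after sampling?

T = 10 ms → f = 1/T = 100 Hz.
100 Hz mod fs = 28 Hz.
28 Hz > fs/2 = 18 Hz, folds to fs − 28 Hz = 8 Hz.

8 Hz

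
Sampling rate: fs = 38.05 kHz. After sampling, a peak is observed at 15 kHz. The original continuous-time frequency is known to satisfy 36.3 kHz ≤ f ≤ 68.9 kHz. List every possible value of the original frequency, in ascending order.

Frequencies that alias to 15 kHz are k·fs ± 15 kHz for integer k ≥ 0.
k=0: 15 kHz.
k=1: 23.05 kHz, 53.05 kHz.
k=2: 61.1 kHz, 91.1 kHz.
k=3: 99.15 kHz, 129.15 kHz.
Within [36.3 kHz, 68.9 kHz]: 53.05 kHz, 61.1 kHz.

53.05 kHz, 61.1 kHz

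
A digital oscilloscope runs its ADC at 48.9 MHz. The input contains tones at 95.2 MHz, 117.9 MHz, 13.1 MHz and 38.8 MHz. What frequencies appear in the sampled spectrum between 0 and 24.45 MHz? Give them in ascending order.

fs/2 = 24.45 MHz.
95.2 MHz mod fs = 46.3 MHz.
46.3 MHz > fs/2 = 24.45 MHz, folds to fs − 46.3 MHz = 2.6 MHz.
117.9 MHz mod fs = 20.1 MHz.
20.1 MHz ≤ fs/2 = 24.45 MHz, appears at 20.1 MHz.
13.1 MHz ≤ fs/2 = 24.45 MHz, passes unchanged.
38.8 MHz > fs/2 = 24.45 MHz, folds to fs − 38.8 MHz = 10.1 MHz.
Distinct values: {2.6 MHz, 10.1 MHz, 13.1 MHz, 20.1 MHz}.

2.6 MHz, 10.1 MHz, 13.1 MHz, 20.1 MHz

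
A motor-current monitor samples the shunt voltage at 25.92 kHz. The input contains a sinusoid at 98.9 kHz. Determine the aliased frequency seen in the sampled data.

98.9 kHz mod fs = 21.14 kHz.
21.14 kHz > fs/2 = 12.96 kHz, folds to fs − 21.14 kHz = 4.78 kHz.

4.78 kHz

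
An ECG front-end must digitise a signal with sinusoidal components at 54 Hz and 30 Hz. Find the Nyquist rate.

Highest-frequency component: 54 Hz.
Nyquist rate = 2 × 54 Hz = 108 Hz.

108 Hz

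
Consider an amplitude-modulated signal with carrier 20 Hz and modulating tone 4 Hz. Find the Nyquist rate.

AM sidebands sit at fc ± fm = 16 Hz and 24 Hz.
Highest-frequency component: 24 Hz.
Nyquist rate = 2 × 24 Hz = 48 Hz.

48 Hz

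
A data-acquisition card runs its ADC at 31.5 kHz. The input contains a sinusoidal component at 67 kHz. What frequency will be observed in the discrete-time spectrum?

4 kHz

67 kHz mod fs = 4 kHz.
4 kHz ≤ fs/2 = 15.75 kHz, appears at 4 kHz.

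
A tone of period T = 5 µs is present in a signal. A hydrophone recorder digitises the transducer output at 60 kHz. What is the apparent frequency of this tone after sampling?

20 kHz

T = 5 µs → f = 1/T = 200 kHz.
200 kHz mod fs = 20 kHz.
20 kHz ≤ fs/2 = 30 kHz, appears at 20 kHz.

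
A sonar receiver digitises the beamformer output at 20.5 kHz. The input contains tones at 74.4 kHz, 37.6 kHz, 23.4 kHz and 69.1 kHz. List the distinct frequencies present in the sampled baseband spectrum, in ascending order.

fs/2 = 10.25 kHz.
74.4 kHz mod fs = 12.9 kHz.
12.9 kHz > fs/2 = 10.25 kHz, folds to fs − 12.9 kHz = 7.6 kHz.
37.6 kHz mod fs = 17.1 kHz.
17.1 kHz > fs/2 = 10.25 kHz, folds to fs − 17.1 kHz = 3.4 kHz.
23.4 kHz mod fs = 2.9 kHz.
2.9 kHz ≤ fs/2 = 10.25 kHz, appears at 2.9 kHz.
69.1 kHz mod fs = 7.6 kHz.
7.6 kHz ≤ fs/2 = 10.25 kHz, appears at 7.6 kHz.
Distinct values: {2.9 kHz, 3.4 kHz, 7.6 kHz}.

2.9 kHz, 3.4 kHz, 7.6 kHz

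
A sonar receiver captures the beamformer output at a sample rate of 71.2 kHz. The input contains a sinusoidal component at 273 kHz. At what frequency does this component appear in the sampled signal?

273 kHz mod fs = 59.4 kHz.
59.4 kHz > fs/2 = 35.6 kHz, folds to fs − 59.4 kHz = 11.8 kHz.

11.8 kHz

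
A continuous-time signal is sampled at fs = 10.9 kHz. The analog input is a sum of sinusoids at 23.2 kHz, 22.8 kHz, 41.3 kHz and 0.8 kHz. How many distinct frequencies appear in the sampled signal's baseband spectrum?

fs/2 = 5.45 kHz.
23.2 kHz mod fs = 1.4 kHz.
1.4 kHz ≤ fs/2 = 5.45 kHz, appears at 1.4 kHz.
22.8 kHz mod fs = 1 kHz.
1 kHz ≤ fs/2 = 5.45 kHz, appears at 1 kHz.
41.3 kHz mod fs = 8.6 kHz.
8.6 kHz > fs/2 = 5.45 kHz, folds to fs − 8.6 kHz = 2.3 kHz.
0.8 kHz ≤ fs/2 = 5.45 kHz, passes unchanged.
Distinct values: {0.8 kHz, 1 kHz, 1.4 kHz, 2.3 kHz} → 4.

4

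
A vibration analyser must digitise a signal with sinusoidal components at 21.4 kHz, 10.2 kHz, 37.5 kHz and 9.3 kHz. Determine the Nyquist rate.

Highest-frequency component: 37.5 kHz.
Nyquist rate = 2 × 37.5 kHz = 75 kHz.

75 kHz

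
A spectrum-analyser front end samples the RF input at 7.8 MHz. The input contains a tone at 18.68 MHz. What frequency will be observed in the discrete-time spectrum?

18.68 MHz mod fs = 3.08 MHz.
3.08 MHz ≤ fs/2 = 3.9 MHz, appears at 3.08 MHz.

3.08 MHz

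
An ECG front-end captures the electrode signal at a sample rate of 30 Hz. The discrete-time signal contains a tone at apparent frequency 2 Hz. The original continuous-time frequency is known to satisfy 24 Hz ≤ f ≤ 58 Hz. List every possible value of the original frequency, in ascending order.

28 Hz, 32 Hz, 58 Hz

Frequencies that alias to 2 Hz are k·fs ± 2 Hz for integer k ≥ 0.
k=0: 2 Hz.
k=1: 28 Hz, 32 Hz.
k=2: 58 Hz, 62 Hz.
k=3: 88 Hz, 92 Hz.
Within [24 Hz, 58 Hz]: 28 Hz, 32 Hz, 58 Hz.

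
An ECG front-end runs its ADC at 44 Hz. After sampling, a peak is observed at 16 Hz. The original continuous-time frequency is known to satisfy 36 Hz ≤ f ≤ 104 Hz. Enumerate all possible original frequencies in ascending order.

Frequencies that alias to 16 Hz are k·fs ± 16 Hz for integer k ≥ 0.
k=0: 16 Hz.
k=1: 28 Hz, 60 Hz.
k=2: 72 Hz, 104 Hz.
k=3: 116 Hz, 148 Hz.
Within [36 Hz, 104 Hz]: 60 Hz, 72 Hz, 104 Hz.

60 Hz, 72 Hz, 104 Hz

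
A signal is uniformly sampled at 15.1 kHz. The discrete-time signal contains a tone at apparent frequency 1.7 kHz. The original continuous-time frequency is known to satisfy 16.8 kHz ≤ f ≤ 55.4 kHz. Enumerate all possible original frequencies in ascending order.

16.8 kHz, 28.5 kHz, 31.9 kHz, 43.6 kHz, 47 kHz

Frequencies that alias to 1.7 kHz are k·fs ± 1.7 kHz for integer k ≥ 0.
k=0: 1.7 kHz.
k=1: 13.4 kHz, 16.8 kHz.
k=2: 28.5 kHz, 31.9 kHz.
k=3: 43.6 kHz, 47 kHz.
k=4: 58.7 kHz, 62.1 kHz.
Within [16.8 kHz, 55.4 kHz]: 16.8 kHz, 28.5 kHz, 31.9 kHz, 43.6 kHz, 47 kHz.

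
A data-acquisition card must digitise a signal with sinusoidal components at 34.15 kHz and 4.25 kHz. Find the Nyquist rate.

Highest-frequency component: 34.15 kHz.
Nyquist rate = 2 × 34.15 kHz = 68.3 kHz.

68.3 kHz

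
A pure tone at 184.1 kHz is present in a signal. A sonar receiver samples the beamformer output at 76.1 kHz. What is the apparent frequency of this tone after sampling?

31.9 kHz

184.1 kHz mod fs = 31.9 kHz.
31.9 kHz ≤ fs/2 = 38.05 kHz, appears at 31.9 kHz.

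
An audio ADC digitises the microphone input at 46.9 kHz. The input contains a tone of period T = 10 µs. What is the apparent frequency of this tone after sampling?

T = 10 µs → f = 1/T = 100 kHz.
100 kHz mod fs = 6.2 kHz.
6.2 kHz ≤ fs/2 = 23.45 kHz, appears at 6.2 kHz.

6.2 kHz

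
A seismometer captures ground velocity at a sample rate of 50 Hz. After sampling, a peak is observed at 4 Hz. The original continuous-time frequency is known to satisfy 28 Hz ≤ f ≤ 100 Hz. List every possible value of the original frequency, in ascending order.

Frequencies that alias to 4 Hz are k·fs ± 4 Hz for integer k ≥ 0.
k=0: 4 Hz.
k=1: 46 Hz, 54 Hz.
k=2: 96 Hz, 104 Hz.
k=3: 146 Hz, 154 Hz.
Within [28 Hz, 100 Hz]: 46 Hz, 54 Hz, 96 Hz.

46 Hz, 54 Hz, 96 Hz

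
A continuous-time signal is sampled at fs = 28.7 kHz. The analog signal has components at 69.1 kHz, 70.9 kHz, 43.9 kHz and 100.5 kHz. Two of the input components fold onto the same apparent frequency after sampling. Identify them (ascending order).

43.9 kHz, 70.9 kHz

fs/2 = 14.35 kHz.
69.1 kHz mod fs = 11.7 kHz.
11.7 kHz ≤ fs/2 = 14.35 kHz, appears at 11.7 kHz.
70.9 kHz mod fs = 13.5 kHz.
13.5 kHz ≤ fs/2 = 14.35 kHz, appears at 13.5 kHz.
43.9 kHz mod fs = 15.2 kHz.
15.2 kHz > fs/2 = 14.35 kHz, folds to fs − 15.2 kHz = 13.5 kHz.
100.5 kHz mod fs = 14.4 kHz.
14.4 kHz > fs/2 = 14.35 kHz, folds to fs − 14.4 kHz = 14.3 kHz.
43.9 kHz and 70.9 kHz both map to 13.5 kHz.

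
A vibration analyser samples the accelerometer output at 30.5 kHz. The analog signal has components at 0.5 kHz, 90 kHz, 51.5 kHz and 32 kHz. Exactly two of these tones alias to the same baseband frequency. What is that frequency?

fs/2 = 15.25 kHz.
0.5 kHz ≤ fs/2 = 15.25 kHz, passes unchanged.
90 kHz mod fs = 29 kHz.
29 kHz > fs/2 = 15.25 kHz, folds to fs − 29 kHz = 1.5 kHz.
51.5 kHz mod fs = 21 kHz.
21 kHz > fs/2 = 15.25 kHz, folds to fs − 21 kHz = 9.5 kHz.
32 kHz mod fs = 1.5 kHz.
1.5 kHz ≤ fs/2 = 15.25 kHz, appears at 1.5 kHz.
32 kHz and 90 kHz both map to 1.5 kHz.

1.5 kHz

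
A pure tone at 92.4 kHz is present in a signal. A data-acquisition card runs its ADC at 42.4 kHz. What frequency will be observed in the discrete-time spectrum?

7.6 kHz

92.4 kHz mod fs = 7.6 kHz.
7.6 kHz ≤ fs/2 = 21.2 kHz, appears at 7.6 kHz.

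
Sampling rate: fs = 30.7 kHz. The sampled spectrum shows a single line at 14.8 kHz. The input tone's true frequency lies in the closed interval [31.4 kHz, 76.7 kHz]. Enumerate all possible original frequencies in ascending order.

45.5 kHz, 46.6 kHz, 76.2 kHz

Frequencies that alias to 14.8 kHz are k·fs ± 14.8 kHz for integer k ≥ 0.
k=0: 14.8 kHz.
k=1: 15.9 kHz, 45.5 kHz.
k=2: 46.6 kHz, 76.2 kHz.
k=3: 77.3 kHz, 106.9 kHz.
Within [31.4 kHz, 76.7 kHz]: 45.5 kHz, 46.6 kHz, 76.2 kHz.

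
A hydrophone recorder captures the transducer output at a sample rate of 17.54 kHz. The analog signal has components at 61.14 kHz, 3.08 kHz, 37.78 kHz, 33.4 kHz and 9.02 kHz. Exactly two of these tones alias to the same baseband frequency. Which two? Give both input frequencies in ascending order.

fs/2 = 8.77 kHz.
61.14 kHz mod fs = 8.52 kHz.
8.52 kHz ≤ fs/2 = 8.77 kHz, appears at 8.52 kHz.
3.08 kHz ≤ fs/2 = 8.77 kHz, passes unchanged.
37.78 kHz mod fs = 2.7 kHz.
2.7 kHz ≤ fs/2 = 8.77 kHz, appears at 2.7 kHz.
33.4 kHz mod fs = 15.86 kHz.
15.86 kHz > fs/2 = 8.77 kHz, folds to fs − 15.86 kHz = 1.68 kHz.
9.02 kHz > fs/2 = 8.77 kHz, folds to fs − 9.02 kHz = 8.52 kHz.
9.02 kHz and 61.14 kHz both map to 8.52 kHz.

9.02 kHz, 61.14 kHz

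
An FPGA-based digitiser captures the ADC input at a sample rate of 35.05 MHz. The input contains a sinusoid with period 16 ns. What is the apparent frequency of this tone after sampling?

7.6 MHz

T = 16 ns → f = 1/T = 62.5 MHz.
62.5 MHz mod fs = 27.45 MHz.
27.45 MHz > fs/2 = 17.525 MHz, folds to fs − 27.45 MHz = 7.6 MHz.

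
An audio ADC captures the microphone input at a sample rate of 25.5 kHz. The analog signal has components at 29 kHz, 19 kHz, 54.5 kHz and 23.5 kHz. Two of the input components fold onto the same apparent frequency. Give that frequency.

3.5 kHz

fs/2 = 12.75 kHz.
29 kHz mod fs = 3.5 kHz.
3.5 kHz ≤ fs/2 = 12.75 kHz, appears at 3.5 kHz.
19 kHz > fs/2 = 12.75 kHz, folds to fs − 19 kHz = 6.5 kHz.
54.5 kHz mod fs = 3.5 kHz.
3.5 kHz ≤ fs/2 = 12.75 kHz, appears at 3.5 kHz.
23.5 kHz > fs/2 = 12.75 kHz, folds to fs − 23.5 kHz = 2 kHz.
29 kHz and 54.5 kHz both map to 3.5 kHz.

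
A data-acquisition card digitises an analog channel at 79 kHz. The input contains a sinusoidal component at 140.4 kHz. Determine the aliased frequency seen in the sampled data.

17.6 kHz

140.4 kHz mod fs = 61.4 kHz.
61.4 kHz > fs/2 = 39.5 kHz, folds to fs − 61.4 kHz = 17.6 kHz.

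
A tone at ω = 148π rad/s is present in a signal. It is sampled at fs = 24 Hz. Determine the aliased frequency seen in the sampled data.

2 Hz

ω = 148π rad/s → f = ω/(2π) = 74 Hz.
74 Hz mod fs = 2 Hz.
2 Hz ≤ fs/2 = 12 Hz, appears at 2 Hz.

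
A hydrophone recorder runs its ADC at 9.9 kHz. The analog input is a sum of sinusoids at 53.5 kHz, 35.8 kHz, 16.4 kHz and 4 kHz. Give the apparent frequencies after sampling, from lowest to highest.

3.4 kHz, 3.8 kHz, 4 kHz

fs/2 = 4.95 kHz.
53.5 kHz mod fs = 4 kHz.
4 kHz ≤ fs/2 = 4.95 kHz, appears at 4 kHz.
35.8 kHz mod fs = 6.1 kHz.
6.1 kHz > fs/2 = 4.95 kHz, folds to fs − 6.1 kHz = 3.8 kHz.
16.4 kHz mod fs = 6.5 kHz.
6.5 kHz > fs/2 = 4.95 kHz, folds to fs − 6.5 kHz = 3.4 kHz.
4 kHz ≤ fs/2 = 4.95 kHz, passes unchanged.
Distinct values: {3.4 kHz, 3.8 kHz, 4 kHz}.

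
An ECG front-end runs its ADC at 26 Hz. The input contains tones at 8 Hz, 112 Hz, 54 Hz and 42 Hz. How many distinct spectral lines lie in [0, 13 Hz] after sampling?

fs/2 = 13 Hz.
8 Hz ≤ fs/2 = 13 Hz, passes unchanged.
112 Hz mod fs = 8 Hz.
8 Hz ≤ fs/2 = 13 Hz, appears at 8 Hz.
54 Hz mod fs = 2 Hz.
2 Hz ≤ fs/2 = 13 Hz, appears at 2 Hz.
42 Hz mod fs = 16 Hz.
16 Hz > fs/2 = 13 Hz, folds to fs − 16 Hz = 10 Hz.
Distinct values: {2 Hz, 8 Hz, 10 Hz} → 3.

3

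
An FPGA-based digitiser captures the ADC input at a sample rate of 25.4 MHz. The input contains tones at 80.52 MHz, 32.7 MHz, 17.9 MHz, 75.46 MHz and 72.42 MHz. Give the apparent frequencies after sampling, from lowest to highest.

0.74 MHz, 3.78 MHz, 4.32 MHz, 7.3 MHz, 7.5 MHz

fs/2 = 12.7 MHz.
80.52 MHz mod fs = 4.32 MHz.
4.32 MHz ≤ fs/2 = 12.7 MHz, appears at 4.32 MHz.
32.7 MHz mod fs = 7.3 MHz.
7.3 MHz ≤ fs/2 = 12.7 MHz, appears at 7.3 MHz.
17.9 MHz > fs/2 = 12.7 MHz, folds to fs − 17.9 MHz = 7.5 MHz.
75.46 MHz mod fs = 24.66 MHz.
24.66 MHz > fs/2 = 12.7 MHz, folds to fs − 24.66 MHz = 0.74 MHz.
72.42 MHz mod fs = 21.62 MHz.
21.62 MHz > fs/2 = 12.7 MHz, folds to fs − 21.62 MHz = 3.78 MHz.
Distinct values: {0.74 MHz, 3.78 MHz, 4.32 MHz, 7.3 MHz, 7.5 MHz}.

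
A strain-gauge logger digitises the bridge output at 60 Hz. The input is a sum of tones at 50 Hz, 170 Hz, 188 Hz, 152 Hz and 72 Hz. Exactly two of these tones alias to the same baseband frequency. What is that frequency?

10 Hz

fs/2 = 30 Hz.
50 Hz > fs/2 = 30 Hz, folds to fs − 50 Hz = 10 Hz.
170 Hz mod fs = 50 Hz.
50 Hz > fs/2 = 30 Hz, folds to fs − 50 Hz = 10 Hz.
188 Hz mod fs = 8 Hz.
8 Hz ≤ fs/2 = 30 Hz, appears at 8 Hz.
152 Hz mod fs = 32 Hz.
32 Hz > fs/2 = 30 Hz, folds to fs − 32 Hz = 28 Hz.
72 Hz mod fs = 12 Hz.
12 Hz ≤ fs/2 = 30 Hz, appears at 12 Hz.
50 Hz and 170 Hz both map to 10 Hz.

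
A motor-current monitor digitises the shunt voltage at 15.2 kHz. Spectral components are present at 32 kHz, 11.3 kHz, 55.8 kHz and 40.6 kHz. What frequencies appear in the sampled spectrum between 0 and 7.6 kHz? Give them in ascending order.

fs/2 = 7.6 kHz.
32 kHz mod fs = 1.6 kHz.
1.6 kHz ≤ fs/2 = 7.6 kHz, appears at 1.6 kHz.
11.3 kHz > fs/2 = 7.6 kHz, folds to fs − 11.3 kHz = 3.9 kHz.
55.8 kHz mod fs = 10.2 kHz.
10.2 kHz > fs/2 = 7.6 kHz, folds to fs − 10.2 kHz = 5 kHz.
40.6 kHz mod fs = 10.2 kHz.
10.2 kHz > fs/2 = 7.6 kHz, folds to fs − 10.2 kHz = 5 kHz.
Distinct values: {1.6 kHz, 3.9 kHz, 5 kHz}.

1.6 kHz, 3.9 kHz, 5 kHz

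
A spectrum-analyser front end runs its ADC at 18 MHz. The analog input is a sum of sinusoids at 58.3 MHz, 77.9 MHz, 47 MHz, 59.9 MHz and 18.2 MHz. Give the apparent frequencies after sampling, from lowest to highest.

fs/2 = 9 MHz.
58.3 MHz mod fs = 4.3 MHz.
4.3 MHz ≤ fs/2 = 9 MHz, appears at 4.3 MHz.
77.9 MHz mod fs = 5.9 MHz.
5.9 MHz ≤ fs/2 = 9 MHz, appears at 5.9 MHz.
47 MHz mod fs = 11 MHz.
11 MHz > fs/2 = 9 MHz, folds to fs − 11 MHz = 7 MHz.
59.9 MHz mod fs = 5.9 MHz.
5.9 MHz ≤ fs/2 = 9 MHz, appears at 5.9 MHz.
18.2 MHz mod fs = 0.2 MHz.
0.2 MHz ≤ fs/2 = 9 MHz, appears at 0.2 MHz.
Distinct values: {0.2 MHz, 4.3 MHz, 5.9 MHz, 7 MHz}.

0.2 MHz, 4.3 MHz, 5.9 MHz, 7 MHz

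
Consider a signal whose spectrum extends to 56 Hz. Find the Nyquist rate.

Nyquist rate = 2 × 56 Hz = 112 Hz.

112 Hz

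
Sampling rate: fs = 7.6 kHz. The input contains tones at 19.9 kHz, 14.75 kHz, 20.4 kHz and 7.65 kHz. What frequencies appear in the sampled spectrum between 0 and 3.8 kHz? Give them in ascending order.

fs/2 = 3.8 kHz.
19.9 kHz mod fs = 4.7 kHz.
4.7 kHz > fs/2 = 3.8 kHz, folds to fs − 4.7 kHz = 2.9 kHz.
14.75 kHz mod fs = 7.15 kHz.
7.15 kHz > fs/2 = 3.8 kHz, folds to fs − 7.15 kHz = 0.45 kHz.
20.4 kHz mod fs = 5.2 kHz.
5.2 kHz > fs/2 = 3.8 kHz, folds to fs − 5.2 kHz = 2.4 kHz.
7.65 kHz mod fs = 0.05 kHz.
0.05 kHz ≤ fs/2 = 3.8 kHz, appears at 0.05 kHz.
Distinct values: {0.05 kHz, 0.45 kHz, 2.4 kHz, 2.9 kHz}.

0.05 kHz, 0.45 kHz, 2.4 kHz, 2.9 kHz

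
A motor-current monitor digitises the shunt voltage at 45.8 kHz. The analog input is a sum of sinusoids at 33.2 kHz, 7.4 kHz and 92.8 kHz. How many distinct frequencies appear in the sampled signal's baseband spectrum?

fs/2 = 22.9 kHz.
33.2 kHz > fs/2 = 22.9 kHz, folds to fs − 33.2 kHz = 12.6 kHz.
7.4 kHz ≤ fs/2 = 22.9 kHz, passes unchanged.
92.8 kHz mod fs = 1.2 kHz.
1.2 kHz ≤ fs/2 = 22.9 kHz, appears at 1.2 kHz.
Distinct values: {1.2 kHz, 7.4 kHz, 12.6 kHz} → 3.

3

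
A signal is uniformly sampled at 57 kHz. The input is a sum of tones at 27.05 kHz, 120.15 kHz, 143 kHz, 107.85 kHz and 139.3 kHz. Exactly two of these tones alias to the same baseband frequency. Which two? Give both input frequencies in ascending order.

fs/2 = 28.5 kHz.
27.05 kHz ≤ fs/2 = 28.5 kHz, passes unchanged.
120.15 kHz mod fs = 6.15 kHz.
6.15 kHz ≤ fs/2 = 28.5 kHz, appears at 6.15 kHz.
143 kHz mod fs = 29 kHz.
29 kHz > fs/2 = 28.5 kHz, folds to fs − 29 kHz = 28 kHz.
107.85 kHz mod fs = 50.85 kHz.
50.85 kHz > fs/2 = 28.5 kHz, folds to fs − 50.85 kHz = 6.15 kHz.
139.3 kHz mod fs = 25.3 kHz.
25.3 kHz ≤ fs/2 = 28.5 kHz, appears at 25.3 kHz.
107.85 kHz and 120.15 kHz both map to 6.15 kHz.

107.85 kHz, 120.15 kHz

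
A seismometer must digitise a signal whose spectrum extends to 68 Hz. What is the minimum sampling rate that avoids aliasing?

136 Hz

Nyquist rate = 2 × 68 Hz = 136 Hz.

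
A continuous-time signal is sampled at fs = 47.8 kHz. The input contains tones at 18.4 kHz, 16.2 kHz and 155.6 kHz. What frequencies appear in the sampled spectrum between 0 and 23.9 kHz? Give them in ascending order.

fs/2 = 23.9 kHz.
18.4 kHz ≤ fs/2 = 23.9 kHz, passes unchanged.
16.2 kHz ≤ fs/2 = 23.9 kHz, passes unchanged.
155.6 kHz mod fs = 12.2 kHz.
12.2 kHz ≤ fs/2 = 23.9 kHz, appears at 12.2 kHz.
Distinct values: {12.2 kHz, 16.2 kHz, 18.4 kHz}.

12.2 kHz, 16.2 kHz, 18.4 kHz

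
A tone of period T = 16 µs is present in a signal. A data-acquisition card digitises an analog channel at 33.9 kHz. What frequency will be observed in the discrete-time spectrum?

5.3 kHz

T = 16 µs → f = 1/T = 62.5 kHz.
62.5 kHz mod fs = 28.6 kHz.
28.6 kHz > fs/2 = 16.95 kHz, folds to fs − 28.6 kHz = 5.3 kHz.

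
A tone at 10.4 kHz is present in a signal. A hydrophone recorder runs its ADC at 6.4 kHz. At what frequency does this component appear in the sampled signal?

2.4 kHz

10.4 kHz mod fs = 4 kHz.
4 kHz > fs/2 = 3.2 kHz, folds to fs − 4 kHz = 2.4 kHz.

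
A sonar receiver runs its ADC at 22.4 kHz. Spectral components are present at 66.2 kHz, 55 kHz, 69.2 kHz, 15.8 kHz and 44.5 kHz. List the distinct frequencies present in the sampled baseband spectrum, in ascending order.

0.3 kHz, 1 kHz, 2 kHz, 6.6 kHz, 10.2 kHz

fs/2 = 11.2 kHz.
66.2 kHz mod fs = 21.4 kHz.
21.4 kHz > fs/2 = 11.2 kHz, folds to fs − 21.4 kHz = 1 kHz.
55 kHz mod fs = 10.2 kHz.
10.2 kHz ≤ fs/2 = 11.2 kHz, appears at 10.2 kHz.
69.2 kHz mod fs = 2 kHz.
2 kHz ≤ fs/2 = 11.2 kHz, appears at 2 kHz.
15.8 kHz > fs/2 = 11.2 kHz, folds to fs − 15.8 kHz = 6.6 kHz.
44.5 kHz mod fs = 22.1 kHz.
22.1 kHz > fs/2 = 11.2 kHz, folds to fs − 22.1 kHz = 0.3 kHz.
Distinct values: {0.3 kHz, 1 kHz, 2 kHz, 6.6 kHz, 10.2 kHz}.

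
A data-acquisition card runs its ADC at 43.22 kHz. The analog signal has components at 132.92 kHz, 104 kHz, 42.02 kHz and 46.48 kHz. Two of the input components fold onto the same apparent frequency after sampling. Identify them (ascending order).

fs/2 = 21.61 kHz.
132.92 kHz mod fs = 3.26 kHz.
3.26 kHz ≤ fs/2 = 21.61 kHz, appears at 3.26 kHz.
104 kHz mod fs = 17.56 kHz.
17.56 kHz ≤ fs/2 = 21.61 kHz, appears at 17.56 kHz.
42.02 kHz > fs/2 = 21.61 kHz, folds to fs − 42.02 kHz = 1.2 kHz.
46.48 kHz mod fs = 3.26 kHz.
3.26 kHz ≤ fs/2 = 21.61 kHz, appears at 3.26 kHz.
46.48 kHz and 132.92 kHz both map to 3.26 kHz.

46.48 kHz, 132.92 kHz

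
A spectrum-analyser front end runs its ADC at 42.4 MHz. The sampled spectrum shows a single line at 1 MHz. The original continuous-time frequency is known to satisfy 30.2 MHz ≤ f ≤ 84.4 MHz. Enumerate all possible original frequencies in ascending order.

41.4 MHz, 43.4 MHz, 83.8 MHz

Frequencies that alias to 1 MHz are k·fs ± 1 MHz for integer k ≥ 0.
k=0: 1 MHz.
k=1: 41.4 MHz, 43.4 MHz.
k=2: 83.8 MHz, 85.8 MHz.
k=3: 126.2 MHz, 128.2 MHz.
Within [30.2 MHz, 84.4 MHz]: 41.4 MHz, 43.4 MHz, 83.8 MHz.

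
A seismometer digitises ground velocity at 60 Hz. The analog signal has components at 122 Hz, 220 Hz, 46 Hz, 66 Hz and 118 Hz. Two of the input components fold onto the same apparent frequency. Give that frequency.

2 Hz

fs/2 = 30 Hz.
122 Hz mod fs = 2 Hz.
2 Hz ≤ fs/2 = 30 Hz, appears at 2 Hz.
220 Hz mod fs = 40 Hz.
40 Hz > fs/2 = 30 Hz, folds to fs − 40 Hz = 20 Hz.
46 Hz > fs/2 = 30 Hz, folds to fs − 46 Hz = 14 Hz.
66 Hz mod fs = 6 Hz.
6 Hz ≤ fs/2 = 30 Hz, appears at 6 Hz.
118 Hz mod fs = 58 Hz.
58 Hz > fs/2 = 30 Hz, folds to fs − 58 Hz = 2 Hz.
118 Hz and 122 Hz both map to 2 Hz.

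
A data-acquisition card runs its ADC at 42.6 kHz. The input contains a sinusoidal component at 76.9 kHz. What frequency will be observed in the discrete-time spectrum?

76.9 kHz mod fs = 34.3 kHz.
34.3 kHz > fs/2 = 21.3 kHz, folds to fs − 34.3 kHz = 8.3 kHz.

8.3 kHz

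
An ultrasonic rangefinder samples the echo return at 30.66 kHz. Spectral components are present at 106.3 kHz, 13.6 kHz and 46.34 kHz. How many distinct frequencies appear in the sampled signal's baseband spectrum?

fs/2 = 15.33 kHz.
106.3 kHz mod fs = 14.32 kHz.
14.32 kHz ≤ fs/2 = 15.33 kHz, appears at 14.32 kHz.
13.6 kHz ≤ fs/2 = 15.33 kHz, passes unchanged.
46.34 kHz mod fs = 15.68 kHz.
15.68 kHz > fs/2 = 15.33 kHz, folds to fs − 15.68 kHz = 14.98 kHz.
Distinct values: {13.6 kHz, 14.32 kHz, 14.98 kHz} → 3.

3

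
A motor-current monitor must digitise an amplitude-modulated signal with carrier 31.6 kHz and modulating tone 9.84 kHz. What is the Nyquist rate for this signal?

82.88 kHz

AM sidebands sit at fc ± fm = 21.76 kHz and 41.44 kHz.
Highest-frequency component: 41.44 kHz.
Nyquist rate = 2 × 41.44 kHz = 82.88 kHz.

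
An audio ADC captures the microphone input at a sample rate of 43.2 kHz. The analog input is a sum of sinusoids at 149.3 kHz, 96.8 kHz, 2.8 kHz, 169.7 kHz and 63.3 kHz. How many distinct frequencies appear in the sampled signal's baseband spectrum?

fs/2 = 21.6 kHz.
149.3 kHz mod fs = 19.7 kHz.
19.7 kHz ≤ fs/2 = 21.6 kHz, appears at 19.7 kHz.
96.8 kHz mod fs = 10.4 kHz.
10.4 kHz ≤ fs/2 = 21.6 kHz, appears at 10.4 kHz.
2.8 kHz ≤ fs/2 = 21.6 kHz, passes unchanged.
169.7 kHz mod fs = 40.1 kHz.
40.1 kHz > fs/2 = 21.6 kHz, folds to fs − 40.1 kHz = 3.1 kHz.
63.3 kHz mod fs = 20.1 kHz.
20.1 kHz ≤ fs/2 = 21.6 kHz, appears at 20.1 kHz.
Distinct values: {2.8 kHz, 3.1 kHz, 10.4 kHz, 19.7 kHz, 20.1 kHz} → 5.

5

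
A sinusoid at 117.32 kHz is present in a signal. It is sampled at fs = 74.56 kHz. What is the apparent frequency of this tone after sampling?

117.32 kHz mod fs = 42.76 kHz.
42.76 kHz > fs/2 = 37.28 kHz, folds to fs − 42.76 kHz = 31.8 kHz.

31.8 kHz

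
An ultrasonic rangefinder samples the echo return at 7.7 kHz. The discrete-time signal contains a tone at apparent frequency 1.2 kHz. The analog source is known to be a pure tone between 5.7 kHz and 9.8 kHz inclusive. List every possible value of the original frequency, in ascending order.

Frequencies that alias to 1.2 kHz are k·fs ± 1.2 kHz for integer k ≥ 0.
k=0: 1.2 kHz.
k=1: 6.5 kHz, 8.9 kHz.
k=2: 14.2 kHz, 16.6 kHz.
Within [5.7 kHz, 9.8 kHz]: 6.5 kHz, 8.9 kHz.

6.5 kHz, 8.9 kHz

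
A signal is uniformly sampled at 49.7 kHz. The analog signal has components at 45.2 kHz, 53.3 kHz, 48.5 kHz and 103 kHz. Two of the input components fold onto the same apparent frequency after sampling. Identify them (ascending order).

fs/2 = 24.85 kHz.
45.2 kHz > fs/2 = 24.85 kHz, folds to fs − 45.2 kHz = 4.5 kHz.
53.3 kHz mod fs = 3.6 kHz.
3.6 kHz ≤ fs/2 = 24.85 kHz, appears at 3.6 kHz.
48.5 kHz > fs/2 = 24.85 kHz, folds to fs − 48.5 kHz = 1.2 kHz.
103 kHz mod fs = 3.6 kHz.
3.6 kHz ≤ fs/2 = 24.85 kHz, appears at 3.6 kHz.
53.3 kHz and 103 kHz both map to 3.6 kHz.

53.3 kHz, 103 kHz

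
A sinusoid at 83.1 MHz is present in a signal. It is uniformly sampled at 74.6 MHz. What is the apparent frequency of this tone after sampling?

8.5 MHz

83.1 MHz mod fs = 8.5 MHz.
8.5 MHz ≤ fs/2 = 37.3 MHz, appears at 8.5 MHz.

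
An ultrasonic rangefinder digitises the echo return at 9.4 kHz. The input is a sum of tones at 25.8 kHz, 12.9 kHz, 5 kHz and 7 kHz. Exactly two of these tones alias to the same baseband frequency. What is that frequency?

2.4 kHz

fs/2 = 4.7 kHz.
25.8 kHz mod fs = 7 kHz.
7 kHz > fs/2 = 4.7 kHz, folds to fs − 7 kHz = 2.4 kHz.
12.9 kHz mod fs = 3.5 kHz.
3.5 kHz ≤ fs/2 = 4.7 kHz, appears at 3.5 kHz.
5 kHz > fs/2 = 4.7 kHz, folds to fs − 5 kHz = 4.4 kHz.
7 kHz > fs/2 = 4.7 kHz, folds to fs − 7 kHz = 2.4 kHz.
7 kHz and 25.8 kHz both map to 2.4 kHz.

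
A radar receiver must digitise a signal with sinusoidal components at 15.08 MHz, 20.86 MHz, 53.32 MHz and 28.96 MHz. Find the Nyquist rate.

Highest-frequency component: 53.32 MHz.
Nyquist rate = 2 × 53.32 MHz = 106.64 MHz.

106.64 MHz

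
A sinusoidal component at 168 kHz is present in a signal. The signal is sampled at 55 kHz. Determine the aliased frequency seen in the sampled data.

168 kHz mod fs = 3 kHz.
3 kHz ≤ fs/2 = 27.5 kHz, appears at 3 kHz.

3 kHz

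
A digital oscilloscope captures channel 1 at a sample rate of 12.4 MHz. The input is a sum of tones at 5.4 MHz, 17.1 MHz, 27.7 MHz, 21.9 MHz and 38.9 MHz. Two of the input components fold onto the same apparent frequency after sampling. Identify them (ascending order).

fs/2 = 6.2 MHz.
5.4 MHz ≤ fs/2 = 6.2 MHz, passes unchanged.
17.1 MHz mod fs = 4.7 MHz.
4.7 MHz ≤ fs/2 = 6.2 MHz, appears at 4.7 MHz.
27.7 MHz mod fs = 2.9 MHz.
2.9 MHz ≤ fs/2 = 6.2 MHz, appears at 2.9 MHz.
21.9 MHz mod fs = 9.5 MHz.
9.5 MHz > fs/2 = 6.2 MHz, folds to fs − 9.5 MHz = 2.9 MHz.
38.9 MHz mod fs = 1.7 MHz.
1.7 MHz ≤ fs/2 = 6.2 MHz, appears at 1.7 MHz.
21.9 MHz and 27.7 MHz both map to 2.9 MHz.

21.9 MHz, 27.7 MHz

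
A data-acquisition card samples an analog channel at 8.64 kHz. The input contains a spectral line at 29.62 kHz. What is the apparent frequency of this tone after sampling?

3.7 kHz

29.62 kHz mod fs = 3.7 kHz.
3.7 kHz ≤ fs/2 = 4.32 kHz, appears at 3.7 kHz.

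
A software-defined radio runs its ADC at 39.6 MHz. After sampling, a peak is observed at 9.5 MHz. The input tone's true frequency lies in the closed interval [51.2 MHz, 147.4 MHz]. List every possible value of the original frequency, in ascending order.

69.7 MHz, 88.7 MHz, 109.3 MHz, 128.3 MHz

Frequencies that alias to 9.5 MHz are k·fs ± 9.5 MHz for integer k ≥ 0.
k=0: 9.5 MHz.
k=1: 30.1 MHz, 49.1 MHz.
k=2: 69.7 MHz, 88.7 MHz.
k=3: 109.3 MHz, 128.3 MHz.
k=4: 148.9 MHz, 167.9 MHz.
Within [51.2 MHz, 147.4 MHz]: 69.7 MHz, 88.7 MHz, 109.3 MHz, 128.3 MHz.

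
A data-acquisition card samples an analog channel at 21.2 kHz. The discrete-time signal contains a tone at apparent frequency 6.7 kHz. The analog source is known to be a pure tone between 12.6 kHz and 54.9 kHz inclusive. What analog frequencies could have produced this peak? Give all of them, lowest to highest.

14.5 kHz, 27.9 kHz, 35.7 kHz, 49.1 kHz

Frequencies that alias to 6.7 kHz are k·fs ± 6.7 kHz for integer k ≥ 0.
k=0: 6.7 kHz.
k=1: 14.5 kHz, 27.9 kHz.
k=2: 35.7 kHz, 49.1 kHz.
k=3: 56.9 kHz, 70.3 kHz.
Within [12.6 kHz, 54.9 kHz]: 14.5 kHz, 27.9 kHz, 35.7 kHz, 49.1 kHz.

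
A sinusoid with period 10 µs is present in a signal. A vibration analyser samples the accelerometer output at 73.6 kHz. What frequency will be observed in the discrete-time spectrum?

26.4 kHz

T = 10 µs → f = 1/T = 100 kHz.
100 kHz mod fs = 26.4 kHz.
26.4 kHz ≤ fs/2 = 36.8 kHz, appears at 26.4 kHz.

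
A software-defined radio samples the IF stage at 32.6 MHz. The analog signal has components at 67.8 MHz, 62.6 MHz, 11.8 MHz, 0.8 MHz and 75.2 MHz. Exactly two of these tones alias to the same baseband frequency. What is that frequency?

2.6 MHz

fs/2 = 16.3 MHz.
67.8 MHz mod fs = 2.6 MHz.
2.6 MHz ≤ fs/2 = 16.3 MHz, appears at 2.6 MHz.
62.6 MHz mod fs = 30 MHz.
30 MHz > fs/2 = 16.3 MHz, folds to fs − 30 MHz = 2.6 MHz.
11.8 MHz ≤ fs/2 = 16.3 MHz, passes unchanged.
0.8 MHz ≤ fs/2 = 16.3 MHz, passes unchanged.
75.2 MHz mod fs = 10 MHz.
10 MHz ≤ fs/2 = 16.3 MHz, appears at 10 MHz.
62.6 MHz and 67.8 MHz both map to 2.6 MHz.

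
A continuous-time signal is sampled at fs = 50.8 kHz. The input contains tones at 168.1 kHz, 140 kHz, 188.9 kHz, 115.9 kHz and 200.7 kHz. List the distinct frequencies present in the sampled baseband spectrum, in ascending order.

2.5 kHz, 12.4 kHz, 14.3 kHz, 15.7 kHz

fs/2 = 25.4 kHz.
168.1 kHz mod fs = 15.7 kHz.
15.7 kHz ≤ fs/2 = 25.4 kHz, appears at 15.7 kHz.
140 kHz mod fs = 38.4 kHz.
38.4 kHz > fs/2 = 25.4 kHz, folds to fs − 38.4 kHz = 12.4 kHz.
188.9 kHz mod fs = 36.5 kHz.
36.5 kHz > fs/2 = 25.4 kHz, folds to fs − 36.5 kHz = 14.3 kHz.
115.9 kHz mod fs = 14.3 kHz.
14.3 kHz ≤ fs/2 = 25.4 kHz, appears at 14.3 kHz.
200.7 kHz mod fs = 48.3 kHz.
48.3 kHz > fs/2 = 25.4 kHz, folds to fs − 48.3 kHz = 2.5 kHz.
Distinct values: {2.5 kHz, 12.4 kHz, 14.3 kHz, 15.7 kHz}.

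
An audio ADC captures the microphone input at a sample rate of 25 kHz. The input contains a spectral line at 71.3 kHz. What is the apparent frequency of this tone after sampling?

3.7 kHz

71.3 kHz mod fs = 21.3 kHz.
21.3 kHz > fs/2 = 12.5 kHz, folds to fs − 21.3 kHz = 3.7 kHz.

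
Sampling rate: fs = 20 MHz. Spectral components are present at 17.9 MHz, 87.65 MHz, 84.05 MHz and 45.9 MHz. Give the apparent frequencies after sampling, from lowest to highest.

fs/2 = 10 MHz.
17.9 MHz > fs/2 = 10 MHz, folds to fs − 17.9 MHz = 2.1 MHz.
87.65 MHz mod fs = 7.65 MHz.
7.65 MHz ≤ fs/2 = 10 MHz, appears at 7.65 MHz.
84.05 MHz mod fs = 4.05 MHz.
4.05 MHz ≤ fs/2 = 10 MHz, appears at 4.05 MHz.
45.9 MHz mod fs = 5.9 MHz.
5.9 MHz ≤ fs/2 = 10 MHz, appears at 5.9 MHz.
Distinct values: {2.1 MHz, 4.05 MHz, 5.9 MHz, 7.65 MHz}.

2.1 MHz, 4.05 MHz, 5.9 MHz, 7.65 MHz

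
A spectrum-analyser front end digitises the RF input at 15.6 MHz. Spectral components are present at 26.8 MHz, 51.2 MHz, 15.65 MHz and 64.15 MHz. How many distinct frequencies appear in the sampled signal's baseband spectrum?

3

fs/2 = 7.8 MHz.
26.8 MHz mod fs = 11.2 MHz.
11.2 MHz > fs/2 = 7.8 MHz, folds to fs − 11.2 MHz = 4.4 MHz.
51.2 MHz mod fs = 4.4 MHz.
4.4 MHz ≤ fs/2 = 7.8 MHz, appears at 4.4 MHz.
15.65 MHz mod fs = 0.05 MHz.
0.05 MHz ≤ fs/2 = 7.8 MHz, appears at 0.05 MHz.
64.15 MHz mod fs = 1.75 MHz.
1.75 MHz ≤ fs/2 = 7.8 MHz, appears at 1.75 MHz.
Distinct values: {0.05 MHz, 1.75 MHz, 4.4 MHz} → 3.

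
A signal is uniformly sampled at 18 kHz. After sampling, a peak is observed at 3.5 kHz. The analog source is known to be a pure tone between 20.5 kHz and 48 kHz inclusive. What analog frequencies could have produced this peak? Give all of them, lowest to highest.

Frequencies that alias to 3.5 kHz are k·fs ± 3.5 kHz for integer k ≥ 0.
k=0: 3.5 kHz.
k=1: 14.5 kHz, 21.5 kHz.
k=2: 32.5 kHz, 39.5 kHz.
k=3: 50.5 kHz, 57.5 kHz.
Within [20.5 kHz, 48 kHz]: 21.5 kHz, 32.5 kHz, 39.5 kHz.

21.5 kHz, 32.5 kHz, 39.5 kHz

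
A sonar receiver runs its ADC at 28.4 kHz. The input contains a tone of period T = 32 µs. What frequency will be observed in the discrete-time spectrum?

2.85 kHz

T = 32 µs → f = 1/T = 31.25 kHz.
31.25 kHz mod fs = 2.85 kHz.
2.85 kHz ≤ fs/2 = 14.2 kHz, appears at 2.85 kHz.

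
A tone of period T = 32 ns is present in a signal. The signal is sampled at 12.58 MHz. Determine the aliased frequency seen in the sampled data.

T = 32 ns → f = 1/T = 31.25 MHz.
31.25 MHz mod fs = 6.09 MHz.
6.09 MHz ≤ fs/2 = 6.29 MHz, appears at 6.09 MHz.

6.09 MHz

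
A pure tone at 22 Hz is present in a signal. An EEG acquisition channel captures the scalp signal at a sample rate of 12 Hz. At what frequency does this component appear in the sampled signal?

2 Hz

22 Hz mod fs = 10 Hz.
10 Hz > fs/2 = 6 Hz, folds to fs − 10 Hz = 2 Hz.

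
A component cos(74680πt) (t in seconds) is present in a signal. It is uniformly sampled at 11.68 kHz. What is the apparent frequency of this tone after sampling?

2.3 kHz

ω = 74680π rad/s → f = ω/(2π) = 37340 Hz = 37.34 kHz.
37.34 kHz mod fs = 2.3 kHz.
2.3 kHz ≤ fs/2 = 5.84 kHz, appears at 2.3 kHz.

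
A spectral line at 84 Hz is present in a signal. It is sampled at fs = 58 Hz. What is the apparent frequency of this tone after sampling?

26 Hz

84 Hz mod fs = 26 Hz.
26 Hz ≤ fs/2 = 29 Hz, appears at 26 Hz.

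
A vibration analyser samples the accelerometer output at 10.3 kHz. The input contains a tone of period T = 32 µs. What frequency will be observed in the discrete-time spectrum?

T = 32 µs → f = 1/T = 31.25 kHz.
31.25 kHz mod fs = 0.35 kHz.
0.35 kHz ≤ fs/2 = 5.15 kHz, appears at 0.35 kHz.

0.35 kHz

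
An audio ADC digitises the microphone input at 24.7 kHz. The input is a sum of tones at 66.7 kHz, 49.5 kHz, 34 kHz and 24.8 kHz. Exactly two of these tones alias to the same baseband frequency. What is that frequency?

fs/2 = 12.35 kHz.
66.7 kHz mod fs = 17.3 kHz.
17.3 kHz > fs/2 = 12.35 kHz, folds to fs − 17.3 kHz = 7.4 kHz.
49.5 kHz mod fs = 0.1 kHz.
0.1 kHz ≤ fs/2 = 12.35 kHz, appears at 0.1 kHz.
34 kHz mod fs = 9.3 kHz.
9.3 kHz ≤ fs/2 = 12.35 kHz, appears at 9.3 kHz.
24.8 kHz mod fs = 0.1 kHz.
0.1 kHz ≤ fs/2 = 12.35 kHz, appears at 0.1 kHz.
24.8 kHz and 49.5 kHz both map to 0.1 kHz.

0.1 kHz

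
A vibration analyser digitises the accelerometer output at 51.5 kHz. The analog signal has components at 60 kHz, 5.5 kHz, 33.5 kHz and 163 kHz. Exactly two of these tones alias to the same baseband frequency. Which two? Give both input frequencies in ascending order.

60 kHz, 163 kHz

fs/2 = 25.75 kHz.
60 kHz mod fs = 8.5 kHz.
8.5 kHz ≤ fs/2 = 25.75 kHz, appears at 8.5 kHz.
5.5 kHz ≤ fs/2 = 25.75 kHz, passes unchanged.
33.5 kHz > fs/2 = 25.75 kHz, folds to fs − 33.5 kHz = 18 kHz.
163 kHz mod fs = 8.5 kHz.
8.5 kHz ≤ fs/2 = 25.75 kHz, appears at 8.5 kHz.
60 kHz and 163 kHz both map to 8.5 kHz.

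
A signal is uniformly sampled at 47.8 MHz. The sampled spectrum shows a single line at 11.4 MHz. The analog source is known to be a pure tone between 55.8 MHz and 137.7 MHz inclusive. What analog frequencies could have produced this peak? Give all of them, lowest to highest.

59.2 MHz, 84.2 MHz, 107 MHz, 132 MHz

Frequencies that alias to 11.4 MHz are k·fs ± 11.4 MHz for integer k ≥ 0.
k=0: 11.4 MHz.
k=1: 36.4 MHz, 59.2 MHz.
k=2: 84.2 MHz, 107 MHz.
k=3: 132 MHz, 154.8 MHz.
k=4: 179.8 MHz, 202.6 MHz.
Within [55.8 MHz, 137.7 MHz]: 59.2 MHz, 84.2 MHz, 107 MHz, 132 MHz.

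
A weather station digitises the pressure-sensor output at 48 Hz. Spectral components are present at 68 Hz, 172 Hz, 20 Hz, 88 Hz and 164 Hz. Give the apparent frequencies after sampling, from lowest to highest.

fs/2 = 24 Hz.
68 Hz mod fs = 20 Hz.
20 Hz ≤ fs/2 = 24 Hz, appears at 20 Hz.
172 Hz mod fs = 28 Hz.
28 Hz > fs/2 = 24 Hz, folds to fs − 28 Hz = 20 Hz.
20 Hz ≤ fs/2 = 24 Hz, passes unchanged.
88 Hz mod fs = 40 Hz.
40 Hz > fs/2 = 24 Hz, folds to fs − 40 Hz = 8 Hz.
164 Hz mod fs = 20 Hz.
20 Hz ≤ fs/2 = 24 Hz, appears at 20 Hz.
Distinct values: {8 Hz, 20 Hz}.

8 Hz, 20 Hz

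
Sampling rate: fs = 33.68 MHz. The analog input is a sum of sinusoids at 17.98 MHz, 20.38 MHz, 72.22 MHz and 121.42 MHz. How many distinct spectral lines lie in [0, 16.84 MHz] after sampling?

3

fs/2 = 16.84 MHz.
17.98 MHz > fs/2 = 16.84 MHz, folds to fs − 17.98 MHz = 15.7 MHz.
20.38 MHz > fs/2 = 16.84 MHz, folds to fs − 20.38 MHz = 13.3 MHz.
72.22 MHz mod fs = 4.86 MHz.
4.86 MHz ≤ fs/2 = 16.84 MHz, appears at 4.86 MHz.
121.42 MHz mod fs = 20.38 MHz.
20.38 MHz > fs/2 = 16.84 MHz, folds to fs − 20.38 MHz = 13.3 MHz.
Distinct values: {4.86 MHz, 13.3 MHz, 15.7 MHz} → 3.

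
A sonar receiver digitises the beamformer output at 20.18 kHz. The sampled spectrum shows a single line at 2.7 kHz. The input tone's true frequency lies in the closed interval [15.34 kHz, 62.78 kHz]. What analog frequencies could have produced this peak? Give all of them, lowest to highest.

17.48 kHz, 22.88 kHz, 37.66 kHz, 43.06 kHz, 57.84 kHz

Frequencies that alias to 2.7 kHz are k·fs ± 2.7 kHz for integer k ≥ 0.
k=0: 2.7 kHz.
k=1: 17.48 kHz, 22.88 kHz.
k=2: 37.66 kHz, 43.06 kHz.
k=3: 57.84 kHz, 63.24 kHz.
k=4: 78.02 kHz, 83.42 kHz.
Within [15.34 kHz, 62.78 kHz]: 17.48 kHz, 22.88 kHz, 37.66 kHz, 43.06 kHz, 57.84 kHz.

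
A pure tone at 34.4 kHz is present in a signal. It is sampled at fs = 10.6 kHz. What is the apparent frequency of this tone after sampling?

2.6 kHz

34.4 kHz mod fs = 2.6 kHz.
2.6 kHz ≤ fs/2 = 5.3 kHz, appears at 2.6 kHz.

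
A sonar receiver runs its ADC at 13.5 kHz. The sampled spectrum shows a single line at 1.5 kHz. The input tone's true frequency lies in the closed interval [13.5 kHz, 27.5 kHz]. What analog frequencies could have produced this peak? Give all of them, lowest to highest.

15 kHz, 25.5 kHz

Frequencies that alias to 1.5 kHz are k·fs ± 1.5 kHz for integer k ≥ 0.
k=0: 1.5 kHz.
k=1: 12 kHz, 15 kHz.
k=2: 25.5 kHz, 28.5 kHz.
k=3: 39 kHz, 42 kHz.
Within [13.5 kHz, 27.5 kHz]: 15 kHz, 25.5 kHz.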